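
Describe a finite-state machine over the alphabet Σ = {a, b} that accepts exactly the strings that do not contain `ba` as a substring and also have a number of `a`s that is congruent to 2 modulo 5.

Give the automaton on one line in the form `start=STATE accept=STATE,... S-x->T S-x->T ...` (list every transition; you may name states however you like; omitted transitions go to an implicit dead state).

Handle the two conditions separately and then intersect. The first has 3 states tracking partial matches of the forbidden pattern `ba`; the second has 5 states tracking the count of `a`s modulo 5. A product state is a pair (one from each), accepting exactly when both do.
15 states suffice.
          a    b  
>  S0     S1   S2 
   S1     S3   S4 
   S2     S5   S2 
 * S3     S6   S7 
   S4     S8   S4 
   S5     S8   S5 
   S6     S9  S10 
 * S7    S11   S7 
   S8    S11   S8 
   S9     S0  S12 
   S10   S13  S10 
   S11   S13  S11 
   S12   S14  S12 
   S13   S14  S13 
   S14    S5  S14 
(> = start, * = accepting)

start=S0 accept=S3,S7 S0-a->S1 S0-b->S2 S1-a->S3 S1-b->S4 S2-a->S5 S2-b->S2 S3-a->S6 S3-b->S7 S4-a->S8 S4-b->S4 S5-a->S8 S5-b->S5 S6-a->S9 S6-b->S10 S7-a->S11 S7-b->S7 S8-a->S11 S8-b->S8 S9-a->S0 S9-b->S12 S10-a->S13 S10-b->S10 S11-a->S13 S11-b->S11 S12-a->S14 S12-b->S12 S13-a->S14 S13-b->S13 S14-a->S5 S14-b->S14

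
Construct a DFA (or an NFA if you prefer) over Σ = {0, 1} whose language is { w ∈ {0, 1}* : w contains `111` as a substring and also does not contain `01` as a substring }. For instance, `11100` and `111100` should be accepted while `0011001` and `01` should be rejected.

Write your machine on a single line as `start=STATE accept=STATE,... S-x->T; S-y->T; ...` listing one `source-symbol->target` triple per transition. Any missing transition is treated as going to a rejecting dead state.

start=A; accept=E,F; A-0->B; A-1->C; B-0->B; B-1->B; C-0->B; C-1->D; D-0->B; D-1->E; E-0->F; E-1->E; F-0->F; F-1->B

Handle the two conditions separately and then intersect. The first has 4 states tracking whether and how much of `111` has been seen; the second has 3 states tracking partial matches of the forbidden pattern `01`. A product state is a pair (one from each), accepting exactly when both do. Equivalent product states are then merged.
With 6 states:
       0  1 
>  A   B  C 
   B   B  B 
   C   B  D 
   D   B  E 
 * E   F  E 
 * F   F  B 
(> = start, * = accepting)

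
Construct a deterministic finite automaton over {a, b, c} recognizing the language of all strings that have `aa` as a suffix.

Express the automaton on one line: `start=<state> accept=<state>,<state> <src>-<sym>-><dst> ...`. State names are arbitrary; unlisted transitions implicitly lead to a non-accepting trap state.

start=S0 accept=S2 S0-a->S1 S0-b->S0 S0-c->S0 S1-a->S2 S1-b->S0 S1-c->S0 S2-a->S2 S2-b->S0 S2-c->S0

Remember how much of `aa` the current input suffix matches. State S0 means no match yet; S1 means the last symbol is `a`; S2 means the last 2 symbols are `aa`. Only S2 accepts. On a mismatch, fall back to the longest proper suffix that is still a prefix of `aa`.
3 states suffice.
        a   b   c  
>  S0   S1  S0  S0 
   S1   S2  S0  S0 
 * S2   S2  S0  S0 
(> = start, * = accepting)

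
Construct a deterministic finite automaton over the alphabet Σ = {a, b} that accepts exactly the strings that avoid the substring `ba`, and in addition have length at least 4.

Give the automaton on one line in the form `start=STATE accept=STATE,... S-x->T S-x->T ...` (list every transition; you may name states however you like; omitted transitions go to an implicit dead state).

Run two small machines in parallel and take their product. The first has 3 states tracking partial matches of the forbidden pattern `ba`; the second has 6 states tracking the input length, saturating at 5. A product state is a pair (one from each), accepting exactly when both do.
With 15 states:
          a    b  
>  q0     q1   q2 
   q1     q3   q4 
   q2     q5   q4 
   q3     q6   q7 
   q4     q8   q7 
   q5     q8   q8 
   q6     q9  q10 
   q7    q11  q10 
   q8    q11  q11 
 * q9    q12  q13 
 * q10   q14  q13 
   q11   q14  q14 
 * q12   q12  q13 
 * q13   q14  q13 
   q14   q14  q14 
(> = start, * = accepting)

start=q0 accept=q9,q10,q12,q13 q0-a->q1 q0-b->q2 q1-a->q3 q1-b->q4 q2-a->q5 q2-b->q4 q3-a->q6 q3-b->q7 q4-a->q8 q4-b->q7 q5-a->q8 q5-b->q8 q6-a->q9 q6-b->q10 q7-a->q11 q7-b->q10 q8-a->q11 q8-b->q11 q9-a->q12 q9-b->q13 q10-a->q14 q10-b->q13 q11-a->q14 q11-b->q14 q12-a->q12 q12-b->q13 q13-a->q14 q13-b->q13 q14-a->q14 q14-b->q14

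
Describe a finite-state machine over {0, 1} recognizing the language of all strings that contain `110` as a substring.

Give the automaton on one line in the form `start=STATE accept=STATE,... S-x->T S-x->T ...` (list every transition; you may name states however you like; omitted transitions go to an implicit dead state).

States q0..q2 record the length of the longest prefix of `110` that matches the current input suffix. Reaching q3 means `110` has been seen, and we stay there forever. Accept from q3.
        0   1  
>  q0   q0  q1 
   q1   q0  q2 
   q2   q3  q2 
 * q3   q3  q3 
(> = start, * = accepting)

start=q0 accept=q3 q0-0->q0 q0-1->q1 q1-0->q0 q1-1->q2 q2-0->q3 q2-1->q2 q3-0->q3 q3-1->q3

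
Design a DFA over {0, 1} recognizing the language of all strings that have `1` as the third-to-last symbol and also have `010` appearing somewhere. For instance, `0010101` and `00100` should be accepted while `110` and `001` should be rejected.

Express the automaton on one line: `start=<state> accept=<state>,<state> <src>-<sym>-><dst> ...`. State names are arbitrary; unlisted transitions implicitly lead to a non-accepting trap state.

Handle the two conditions separately and then intersect. One (15 states) tracks the last 3 symbols read; the other (4 states) tracks whether and how much of `010` has been seen. Each combined state is a pair, one component from each; accept when both components accept.
22 states suffice.
          0    1  
>  q0     q1   q2 
   q1     q3   q4 
   q2     q5   q6 
   q3     q7   q8 
   q4     q9  q10 
   q5    q11  q12 
   q6    q13  q14 
   q7     q7   q8 
   q8     q9  q10 
   q9    q15  q16 
   q10   q13  q14 
   q11    q7   q8 
   q12    q9  q10 
   q13   q11  q12 
   q14   q13  q14 
 * q15   q17  q18 
 * q16    q9  q19 
   q17   q17  q18 
   q18    q9  q19 
   q19   q20  q21 
 * q20   q15  q16 
 * q21   q20  q21 
(> = start, * = accepting)

start=q0 accept=q15,q16,q20,q21 q0-0->q1 q0-1->q2 q1-0->q3 q1-1->q4 q2-0->q5 q2-1->q6 q3-0->q7 q3-1->q8 q4-0->q9 q4-1->q10 q5-0->q11 q5-1->q12 q6-0->q13 q6-1->q14 q7-0->q7 q7-1->q8 q8-0->q9 q8-1->q10 q9-0->q15 q9-1->q16 q10-0->q13 q10-1->q14 q11-0->q7 q11-1->q8 q12-0->q9 q12-1->q10 q13-0->q11 q13-1->q12 q14-0->q13 q14-1->q14 q15-0->q17 q15-1->q18 q16-0->q9 q16-1->q19 q17-0->q17 q17-1->q18 q18-0->q9 q18-1->q19 q19-0->q20 q19-1->q21 q20-0->q15 q20-1->q16 q21-0->q20 q21-1->q21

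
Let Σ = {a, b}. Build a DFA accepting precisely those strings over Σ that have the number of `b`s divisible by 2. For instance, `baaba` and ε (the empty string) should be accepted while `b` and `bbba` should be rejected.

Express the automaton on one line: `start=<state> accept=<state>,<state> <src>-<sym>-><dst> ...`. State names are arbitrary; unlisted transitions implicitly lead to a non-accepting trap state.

The only thing that matters is how many `b`s have appeared, reduced mod 2. Use one state per residue: q0 for 0, …, q1 for 1. Reading `b` moves to the next residue; anything else stays put. q0 is accepting.
A 2-state machine:
        a   b  
>* q0   q0  q1 
   q1   q1  q0 
(> = start, * = accepting)

start=q0 accept=q0 q0-a->q0 q0-b->q1 q1-a->q1 q1-b->q0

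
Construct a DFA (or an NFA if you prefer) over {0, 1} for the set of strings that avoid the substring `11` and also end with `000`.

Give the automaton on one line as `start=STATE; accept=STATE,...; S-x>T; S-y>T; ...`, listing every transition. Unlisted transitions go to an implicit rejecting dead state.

start=q0; accept=q5; q0-0>q1; q0-1>q2; q1-0>q3; q1-1>q2; q2-0>q1; q2-1>q4; q3-0>q5; q3-1>q2; q4-0>q4; q4-1>q4; q5-0>q5; q5-1>q2

Build one automaton per condition and run them in lockstep. One (3 states) tracks partial matches of the forbidden pattern `11`; the other (4 states) tracks how much of the suffix `000` has currently been matched. Each combined state is a pair, one component from each; accept when both components accept. Equivalent product states are then merged.
A 6-state machine:
        0   1  
>  q0   q1  q2 
   q1   q3  q2 
   q2   q1  q4 
   q3   q5  q2 
   q4   q4  q4 
 * q5   q5  q2 
(> = start, * = accepting)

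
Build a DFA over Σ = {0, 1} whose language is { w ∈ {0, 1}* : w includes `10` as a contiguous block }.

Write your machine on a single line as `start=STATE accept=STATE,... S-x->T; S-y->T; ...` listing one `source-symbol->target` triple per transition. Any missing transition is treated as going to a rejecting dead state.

States S0..S1 record the length of the longest prefix of `10` that matches the current input suffix. Reaching S2 means `10` has been seen, and we stay there forever. Accept from S2.
3 states suffice.
        0   1  
>  S0   S0  S1 
   S1   S2  S1 
 * S2   S2  S2 
(> = start, * = accepting)

start=S0; accept=S2; S0-0->S0; S0-1->S1; S1-0->S2; S1-1->S1; S2-0->S2; S2-1->S2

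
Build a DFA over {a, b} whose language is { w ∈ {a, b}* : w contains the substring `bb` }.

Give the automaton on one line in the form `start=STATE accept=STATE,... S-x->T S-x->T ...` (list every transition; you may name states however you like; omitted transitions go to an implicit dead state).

Track how much of `bb` has been matched so far: state q0 is no progress, q2 is the absorbing accept state reached once `bb` has occurred. Intermediate states record partial matches; on a mismatch, fall back to the longest reusable overlap.
A 3-state machine:
        a   b  
>  q0   q0  q1 
   q1   q0  q2 
 * q2   q2  q2 
(> = start, * = accepting)

start=q0 accept=q2 q0-a->q0 q0-b->q1 q1-a->q0 q1-b->q2 q2-a->q2 q2-b->q2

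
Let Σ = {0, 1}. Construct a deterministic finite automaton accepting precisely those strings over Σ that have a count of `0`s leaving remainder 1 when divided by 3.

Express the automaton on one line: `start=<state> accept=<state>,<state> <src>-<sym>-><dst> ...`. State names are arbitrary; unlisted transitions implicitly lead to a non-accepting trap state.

Keep the running count of `0`s modulo 3: each `0` advances along the cycle S0 → S1 → S2 → S0 while other symbols loop. Accept at S1.
3 states suffice.
        0   1  
>  S0   S1  S0 
 * S1   S2  S1 
   S2   S0  S2 
(> = start, * = accepting)

start=S0 accept=S1 S0-0->S1 S0-1->S0 S1-0->S2 S1-1->S1 S2-0->S0 S2-1->S2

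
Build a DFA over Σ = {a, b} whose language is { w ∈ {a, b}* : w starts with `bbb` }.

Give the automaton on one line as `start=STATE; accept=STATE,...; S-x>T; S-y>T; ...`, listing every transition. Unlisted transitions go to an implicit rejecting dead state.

start=s0; accept=s3; s0-a>s4; s0-b>s1; s1-a>s4; s1-b>s2; s2-a>s4; s2-b>s3; s3-a>s3; s3-b>s3; s4-a>s4; s4-b>s4

Walk along `bbb` while the input agrees: from s0 take `b` to s1, and so on. Any deviation drops to the rejecting sink s4. Once s3 is reached the prefix is confirmed and every continuation is accepted.
5 states suffice.
        a   b  
>  s0   s4  s1 
   s1   s4  s2 
   s2   s4  s3 
 * s3   s3  s3 
   s4   s4  s4 
(> = start, * = accepting)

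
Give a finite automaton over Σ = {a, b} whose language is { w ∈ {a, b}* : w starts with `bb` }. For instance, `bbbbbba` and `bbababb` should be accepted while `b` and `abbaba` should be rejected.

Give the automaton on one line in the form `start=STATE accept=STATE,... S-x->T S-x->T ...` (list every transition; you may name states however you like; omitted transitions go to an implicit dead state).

start=S0 accept=S2 S0-a->S3 S0-b->S1 S1-a->S3 S1-b->S2 S2-a->S2 S2-b->S2 S3-a->S3 S3-b->S3

Check the first 2 symbols one by one: S0 through S1 record how many have matched `bb` so far; any wrong symbol goes to the dead state S3. After all 2 match we enter the accepting sink S2.
4 states suffice.
        a   b  
>  S0   S3  S1 
   S1   S3  S2 
 * S2   S2  S2 
   S3   S3  S3 
(> = start, * = accepting)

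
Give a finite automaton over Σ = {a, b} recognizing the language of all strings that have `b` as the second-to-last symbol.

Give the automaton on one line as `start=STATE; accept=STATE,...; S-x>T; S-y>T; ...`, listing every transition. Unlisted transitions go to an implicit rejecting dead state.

A DFA must remember the last 2 symbols (since which symbol is second-to-last isn't known until the input ends). Use one state per possible window of the last ≤2 symbols; accept from those whose window starts with `b`.
7 states suffice.
        a   b  
>  S0   S1  S2 
   S1   S3  S4 
   S2   S5  S6 
   S3   S3  S4 
   S4   S5  S6 
 * S5   S3  S4 
 * S6   S5  S6 
(> = start, * = accepting)

start=S0; accept=S5,S6; S0-a>S1; S0-b>S2; S1-a>S3; S1-b>S4; S2-a>S5; S2-b>S6; S3-a>S3; S3-b>S4; S4-a>S5; S4-b>S6; S5-a>S3; S5-b>S4; S6-a>S5; S6-b>S6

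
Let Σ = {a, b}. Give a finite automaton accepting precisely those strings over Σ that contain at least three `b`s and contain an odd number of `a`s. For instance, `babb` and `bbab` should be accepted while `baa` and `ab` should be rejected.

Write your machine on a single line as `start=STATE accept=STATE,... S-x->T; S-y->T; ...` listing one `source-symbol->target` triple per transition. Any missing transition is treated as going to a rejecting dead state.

start=S0; accept=S7; S0-a->S1; S0-b->S2; S1-a->S0; S1-b->S3; S2-a->S3; S2-b->S4; S3-a->S2; S3-b->S5; S4-a->S5; S4-b->S6; S5-a->S4; S5-b->S7; S6-a->S7; S6-b->S6; S7-a->S6; S7-b->S7

Build one automaton per condition and run them in lockstep. The first has 5 states tracking the count of `b`s, saturating at 4; the second has 2 states tracking the count of `a`s modulo 2. A product state is a pair (one from each), accepting exactly when both do. After merging equivalent states the machine shrinks.
An 8-state machine:
        a   b  
>  S0   S1  S2 
   S1   S0  S3 
   S2   S3  S4 
   S3   S2  S5 
   S4   S5  S6 
   S5   S4  S7 
   S6   S7  S6 
 * S7   S6  S7 
(> = start, * = accepting)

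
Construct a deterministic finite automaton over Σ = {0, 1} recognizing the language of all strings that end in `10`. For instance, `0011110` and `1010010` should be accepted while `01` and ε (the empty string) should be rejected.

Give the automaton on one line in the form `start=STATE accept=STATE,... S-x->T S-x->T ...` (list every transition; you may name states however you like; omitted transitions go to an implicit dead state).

start=q0 accept=q2 q0-0->q0 q0-1->q1 q1-0->q2 q1-1->q1 q2-0->q0 q2-1->q1

Remember how much of `10` the current input suffix matches. State q0 means no match yet; q1 means the last symbol is `1`; q2 means the last 2 symbols are `10`. Only q2 accepts. On a mismatch, fall back to the longest proper suffix that is still a prefix of `10`.
3 states suffice.
        0   1  
>  q0   q0  q1 
   q1   q2  q1 
 * q2   q0  q1 
(> = start, * = accepting)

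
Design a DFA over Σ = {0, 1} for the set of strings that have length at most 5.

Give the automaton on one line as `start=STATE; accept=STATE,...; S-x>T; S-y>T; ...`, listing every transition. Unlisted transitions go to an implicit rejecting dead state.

start=A; accept=A,B,C,D,E,F; A-0>B; A-1>B; B-0>C; B-1>C; C-0>D; C-1>D; D-0>E; D-1>E; E-0>F; E-1>F; F-0>G; F-1>G; G-0>G; G-1>G

Count input length up to 6: every symbol moves from A toward G, which means 'more than 5' and absorbs. Accept from {A, B, C, D, E, F}.
A 7-state machine:
       0  1 
>* A   B  B 
 * B   C  C 
 * C   D  D 
 * D   E  E 
 * E   F  F 
 * F   G  G 
   G   G  G 
(> = start, * = accepting)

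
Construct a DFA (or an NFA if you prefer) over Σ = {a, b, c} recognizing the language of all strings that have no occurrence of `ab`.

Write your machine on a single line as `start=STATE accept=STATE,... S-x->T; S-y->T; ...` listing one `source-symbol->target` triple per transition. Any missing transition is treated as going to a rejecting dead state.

start=q0; accept=q0,q1; q0-a->q1; q0-b->q0; q0-c->q0; q1-a->q1; q1-b->q2; q1-c->q0; q2-a->q2; q2-b->q2; q2-c->q2

Track partial matches of the forbidden pattern `ab`. State q2 is a dead state reached once `ab` has occurred; every other state accepts. q0 means no part of `ab` is currently matched.
        a   b   c  
>* q0   q1  q0  q0 
 * q1   q1  q2  q0 
   q2   q2  q2  q2 
(> = start, * = accepting)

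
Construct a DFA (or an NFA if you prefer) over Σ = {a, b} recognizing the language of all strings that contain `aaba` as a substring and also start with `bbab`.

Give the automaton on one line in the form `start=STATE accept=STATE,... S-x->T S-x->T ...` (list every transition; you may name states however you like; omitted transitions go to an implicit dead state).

start=S0 accept=S9 S0-a->S1 S0-b->S2 S1-a->S1 S1-b->S1 S2-a->S1 S2-b->S3 S3-a->S4 S3-b->S1 S4-a->S1 S4-b->S5 S5-a->S6 S5-b->S5 S6-a->S7 S6-b->S5 S7-a->S7 S7-b->S8 S8-a->S9 S8-b->S5 S9-a->S9 S9-b->S9

Handle the two conditions separately and then intersect. The first has 5 states tracking whether and how much of `aaba` has been seen; the second has 6 states tracking whether the input so far still matches the prefix `bbab`. A product state is a pair (one from each), accepting exactly when both do. Minimizing collapses redundant product states.
10 states suffice.
        a   b  
>  S0   S1  S2 
   S1   S1  S1 
   S2   S1  S3 
   S3   S4  S1 
   S4   S1  S5 
   S5   S6  S5 
   S6   S7  S5 
   S7   S7  S8 
   S8   S9  S5 
 * S9   S9  S9 
(> = start, * = accepting)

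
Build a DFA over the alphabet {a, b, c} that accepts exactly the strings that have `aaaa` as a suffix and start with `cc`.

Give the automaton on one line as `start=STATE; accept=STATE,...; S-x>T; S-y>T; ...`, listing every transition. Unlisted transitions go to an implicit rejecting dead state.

start=s0; accept=s11; s0-a>s1; s0-b>s2; s0-c>s3; s1-a>s4; s1-b>s2; s1-c>s2; s2-a>s1; s2-b>s2; s2-c>s2; s3-a>s1; s3-b>s2; s3-c>s5; s4-a>s6; s4-b>s2; s4-c>s2; s5-a>s7; s5-b>s5; s5-c>s5; s6-a>s8; s6-b>s2; s6-c>s2; s7-a>s9; s7-b>s5; s7-c>s5; s8-a>s8; s8-b>s2; s8-c>s2; s9-a>s10; s9-b>s5; s9-c>s5; s10-a>s11; s10-b>s5; s10-c>s5; s11-a>s11; s11-b>s5; s11-c>s5

Run two small machines in parallel and take their product. The first has 5 states tracking how much of the suffix `aaaa` has currently been matched; the second has 4 states tracking whether the input so far still matches the prefix `cc`. A product state is a pair (one from each), accepting exactly when both do.
A 12-state machine:
          a    b    c  
>  s0     s1   s2   s3 
   s1     s4   s2   s2 
   s2     s1   s2   s2 
   s3     s1   s2   s5 
   s4     s6   s2   s2 
   s5     s7   s5   s5 
   s6     s8   s2   s2 
   s7     s9   s5   s5 
   s8     s8   s2   s2 
   s9    s10   s5   s5 
   s10   s11   s5   s5 
 * s11   s11   s5   s5 
(> = start, * = accepting)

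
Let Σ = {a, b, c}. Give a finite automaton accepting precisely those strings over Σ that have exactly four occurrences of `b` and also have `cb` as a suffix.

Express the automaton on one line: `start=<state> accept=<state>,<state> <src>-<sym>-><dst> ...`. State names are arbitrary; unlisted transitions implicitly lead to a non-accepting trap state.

start=S0 accept=S14 S0-a->S0 S0-b->S1 S0-c->S2 S1-a->S1 S1-b->S3 S1-c->S4 S2-a->S0 S2-b->S5 S2-c->S2 S3-a->S3 S3-b->S6 S3-c->S7 S4-a->S1 S4-b->S8 S4-c->S4 S5-a->S1 S5-b->S3 S5-c->S4 S6-a->S6 S6-b->S9 S6-c->S10 S7-a->S3 S7-b->S11 S7-c->S7 S8-a->S3 S8-b->S6 S8-c->S7 S9-a->S9 S9-b->S12 S9-c->S13 S10-a->S6 S10-b->S14 S10-c->S10 S11-a->S6 S11-b->S9 S11-c->S10 S12-a->S12 S12-b->S12 S12-c->S15 S13-a->S9 S13-b->S16 S13-c->S13 S14-a->S9 S14-b->S12 S14-c->S13 S15-a->S12 S15-b->S16 S15-c->S15 S16-a->S12 S16-b->S12 S16-c->S15

Run two small machines in parallel and take their product. One (6 states) tracks the count of `b`s, saturating at 5; the other (3 states) tracks how much of the suffix `cb` has currently been matched. Each combined state is a pair, one component from each; accept when both components accept.
          a    b    c  
>  S0     S0   S1   S2 
   S1     S1   S3   S4 
   S2     S0   S5   S2 
   S3     S3   S6   S7 
   S4     S1   S8   S4 
   S5     S1   S3   S4 
   S6     S6   S9  S10 
   S7     S3  S11   S7 
   S8     S3   S6   S7 
   S9     S9  S12  S13 
   S10    S6  S14  S10 
   S11    S6   S9  S10 
   S12   S12  S12  S15 
   S13    S9  S16  S13 
 * S14    S9  S12  S13 
   S15   S12  S16  S15 
   S16   S12  S12  S15 
(> = start, * = accepting)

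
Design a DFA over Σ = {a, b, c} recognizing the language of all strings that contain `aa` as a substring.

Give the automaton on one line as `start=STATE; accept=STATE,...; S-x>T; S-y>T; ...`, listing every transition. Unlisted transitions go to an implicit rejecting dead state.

start=q0; accept=q2; q0-a>q1; q0-b>q0; q0-c>q0; q1-a>q2; q1-b>q0; q1-c>q0; q2-a>q2; q2-b>q2; q2-c>q2

Track how much of `aa` has been matched so far: state q0 is no progress, q2 is the absorbing accept state reached once `aa` has occurred. Intermediate states record partial matches; on a mismatch, fall back to the longest reusable overlap.
With 3 states:
        a   b   c  
>  q0   q1  q0  q0 
   q1   q2  q0  q0 
 * q2   q2  q2  q2 
(> = start, * = accepting)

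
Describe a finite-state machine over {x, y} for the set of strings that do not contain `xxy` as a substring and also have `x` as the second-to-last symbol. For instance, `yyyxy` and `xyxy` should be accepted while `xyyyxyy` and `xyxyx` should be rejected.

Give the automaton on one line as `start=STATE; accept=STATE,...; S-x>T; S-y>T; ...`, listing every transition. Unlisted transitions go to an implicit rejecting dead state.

start=s0; accept=s2,s3; s0-x>s1; s0-y>s0; s1-x>s2; s1-y>s3; s2-x>s2; s2-y>s4; s3-x>s1; s3-y>s0; s4-x>s4; s4-y>s4

Handle the two conditions separately and then intersect. The first has 4 states tracking partial matches of the forbidden pattern `xxy`; the second has 7 states tracking the last 2 symbols read. A product state is a pair (one from each), accepting exactly when both do. Minimizing collapses redundant product states.
5 states suffice.
        x   y  
>  s0   s1  s0 
   s1   s2  s3 
 * s2   s2  s4 
 * s3   s1  s0 
   s4   s4  s4 
(> = start, * = accepting)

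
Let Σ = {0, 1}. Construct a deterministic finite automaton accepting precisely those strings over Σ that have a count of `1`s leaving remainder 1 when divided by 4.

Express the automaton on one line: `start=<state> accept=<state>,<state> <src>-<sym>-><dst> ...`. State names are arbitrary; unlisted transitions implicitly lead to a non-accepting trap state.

start=q0 accept=q1 q0-0->q0 q0-1->q1 q1-0->q1 q1-1->q2 q2-0->q2 q2-1->q3 q3-0->q3 q3-1->q0

The only thing that matters is how many `1`s have appeared, reduced mod 4. Use one state per residue: q0 for 0, …, q3 for 3. Reading `1` moves to the next residue; anything else stays put. q1 is accepting.
With 4 states:
        0   1  
>  q0   q0  q1 
 * q1   q1  q2 
   q2   q2  q3 
   q3   q3  q0 
(> = start, * = accepting)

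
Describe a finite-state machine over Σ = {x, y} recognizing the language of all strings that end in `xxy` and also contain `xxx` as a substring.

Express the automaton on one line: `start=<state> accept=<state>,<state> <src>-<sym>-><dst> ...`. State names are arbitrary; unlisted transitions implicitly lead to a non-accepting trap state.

start=S0 accept=S5 S0-x->S1 S0-y->S0 S1-x->S2 S1-y->S0 S2-x->S3 S2-y->S4 S3-x->S3 S3-y->S5 S4-x->S1 S4-y->S0 S5-x->S6 S5-y->S7 S6-x->S3 S6-y->S7 S7-x->S6 S7-y->S7

Handle the two conditions separately and then intersect. The first has 4 states tracking how much of the suffix `xxy` has currently been matched; the second has 4 states tracking whether and how much of `xxx` has been seen. A product state is a pair (one from each), accepting exactly when both do.
        x   y  
>  S0   S1  S0 
   S1   S2  S0 
   S2   S3  S4 
   S3   S3  S5 
   S4   S1  S0 
 * S5   S6  S7 
   S6   S3  S7 
   S7   S6  S7 
(> = start, * = accepting)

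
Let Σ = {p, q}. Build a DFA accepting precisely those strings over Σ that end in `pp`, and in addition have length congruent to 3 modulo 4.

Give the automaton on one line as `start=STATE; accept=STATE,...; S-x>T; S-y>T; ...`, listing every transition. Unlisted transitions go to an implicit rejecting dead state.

start=A; accept=G; A-p>B; A-q>C; B-p>D; B-q>E; C-p>F; C-q>E; D-p>G; D-q>H; E-p>I; E-q>H; F-p>G; F-q>H; G-p>J; G-q>A; H-p>K; H-q>A; I-p>J; I-q>A; J-p>L; J-q>C; K-p>L; K-q>C; L-p>D; L-q>E

Handle the two conditions separately and then intersect. One (3 states) tracks how much of the suffix `pp` has currently been matched; the other (4 states) tracks the input length modulo 4. Each combined state is a pair, one component from each; accept when both components accept.
       p  q 
>  A   B  C 
   B   D  E 
   C   F  E 
   D   G  H 
   E   I  H 
   F   G  H 
 * G   J  A 
   H   K  A 
   I   J  A 
   J   L  C 
   K   L  C 
   L   D  E 
(> = start, * = accepting)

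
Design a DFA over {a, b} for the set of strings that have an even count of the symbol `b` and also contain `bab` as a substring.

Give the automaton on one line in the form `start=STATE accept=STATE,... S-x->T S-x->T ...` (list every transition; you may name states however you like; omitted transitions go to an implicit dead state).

Run two small machines in parallel and take their product. One (2 states) tracks the count of `b`s modulo 2; the other (4 states) tracks whether and how much of `bab` has been seen. Each combined state is a pair, one component from each; accept when both components accept.
An 8-state machine:
        a   b  
>  s0   s0  s1 
   s1   s2  s3 
   s2   s4  s5 
   s3   s6  s1 
   s4   s4  s3 
 * s5   s5  s7 
   s6   s0  s7 
   s7   s7  s5 
(> = start, * = accepting)

start=s0 accept=s5 s0-a->s0 s0-b->s1 s1-a->s2 s1-b->s3 s2-a->s4 s2-b->s5 s3-a->s6 s3-b->s1 s4-a->s4 s4-b->s3 s5-a->s5 s5-b->s7 s6-a->s0 s6-b->s7 s7-a->s7 s7-b->s5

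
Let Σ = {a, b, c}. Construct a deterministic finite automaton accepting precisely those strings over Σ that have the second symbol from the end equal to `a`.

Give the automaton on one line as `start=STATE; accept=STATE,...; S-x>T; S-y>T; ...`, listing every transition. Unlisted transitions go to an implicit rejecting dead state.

start=S0; accept=S4,S5,S6; S0-a>S1; S0-b>S2; S0-c>S3; S1-a>S4; S1-b>S5; S1-c>S6; S2-a>S7; S2-b>S8; S2-c>S9; S3-a>S10; S3-b>S11; S3-c>S12; S4-a>S4; S4-b>S5; S4-c>S6; S5-a>S7; S5-b>S8; S5-c>S9; S6-a>S10; S6-b>S11; S6-c>S12; S7-a>S4; S7-b>S5; S7-c>S6; S8-a>S7; S8-b>S8; S8-c>S9; S9-a>S10; S9-b>S11; S9-c>S12; S10-a>S4; S10-b>S5; S10-c>S6; S11-a>S7; S11-b>S8; S11-c>S9; S12-a>S10; S12-b>S11; S12-c>S12

A DFA must remember the last 2 symbols (since which symbol is second-to-last isn't known until the input ends). Use one state per possible window of the last ≤2 symbols; accept from those whose window starts with `a`.
With 13 states:
          a    b    c  
>  S0     S1   S2   S3 
   S1     S4   S5   S6 
   S2     S7   S8   S9 
   S3    S10  S11  S12 
 * S4     S4   S5   S6 
 * S5     S7   S8   S9 
 * S6    S10  S11  S12 
   S7     S4   S5   S6 
   S8     S7   S8   S9 
   S9    S10  S11  S12 
   S10    S4   S5   S6 
   S11    S7   S8   S9 
   S12   S10  S11  S12 
(> = start, * = accepting)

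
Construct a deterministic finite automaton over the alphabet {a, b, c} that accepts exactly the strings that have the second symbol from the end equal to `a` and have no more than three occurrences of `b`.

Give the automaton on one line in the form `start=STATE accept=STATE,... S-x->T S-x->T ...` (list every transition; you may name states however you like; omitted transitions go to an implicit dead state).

Build one automaton per condition and run them in lockstep. The first has 13 states tracking the last 2 symbols read; the second has 5 states tracking the count of `b`s, saturating at 4. A product state is a pair (one from each), accepting exactly when both do. After merging equivalent states the machine shrinks.
A 17-state machine:
          a    b    c  
>  q0     q1   q2   q0 
   q1     q3   q4   q5 
   q2     q6   q7   q2 
 * q3     q3   q4   q5 
 * q4     q6   q7   q2 
 * q5     q1   q2   q0 
   q6     q8   q9   q4 
   q7    q10  q11   q7 
 * q8     q8   q9   q4 
 * q9    q10  q11   q7 
   q10   q12  q13   q9 
   q11   q14  q15  q11 
 * q12   q12  q13   q9 
 * q13   q14  q15  q11 
   q14   q16  q15  q13 
   q15   q15  q15  q15 
 * q16   q16  q15  q13 
(> = start, * = accepting)

start=q0 accept=q3,q4,q5,q8,q9,q12,q13,q16 q0-a->q1 q0-b->q2 q0-c->q0 q1-a->q3 q1-b->q4 q1-c->q5 q2-a->q6 q2-b->q7 q2-c->q2 q3-a->q3 q3-b->q4 q3-c->q5 q4-a->q6 q4-b->q7 q4-c->q2 q5-a->q1 q5-b->q2 q5-c->q0 q6-a->q8 q6-b->q9 q6-c->q4 q7-a->q10 q7-b->q11 q7-c->q7 q8-a->q8 q8-b->q9 q8-c->q4 q9-a->q10 q9-b->q11 q9-c->q7 q10-a->q12 q10-b->q13 q10-c->q9 q11-a->q14 q11-b->q15 q11-c->q11 q12-a->q12 q12-b->q13 q12-c->q9 q13-a->q14 q13-b->q15 q13-c->q11 q14-a->q16 q14-b->q15 q14-c->q13 q15-a->q15 q15-b->q15 q15-c->q15 q16-a->q16 q16-b->q15 q16-c->q13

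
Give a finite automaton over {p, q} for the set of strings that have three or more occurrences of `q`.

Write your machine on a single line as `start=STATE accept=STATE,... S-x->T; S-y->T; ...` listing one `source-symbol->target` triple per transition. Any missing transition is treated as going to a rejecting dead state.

Count `q`s, saturating at 4: states s0 through s3 mean 0 through 3 `q`s seen; s4 means more than 3. Each `q` increments (capped at s4); other symbols loop. Accept from {s3, s4}.
        p   q  
>  s0   s0  s1 
   s1   s1  s2 
   s2   s2  s3 
 * s3   s3  s4 
 * s4   s4  s4 
(> = start, * = accepting)

start=s0; accept=s3,s4; s0-p->s0; s0-q->s1; s1-p->s1; s1-q->s2; s2-p->s2; s2-q->s3; s3-p->s3; s3-q->s4; s4-p->s4; s4-q->s4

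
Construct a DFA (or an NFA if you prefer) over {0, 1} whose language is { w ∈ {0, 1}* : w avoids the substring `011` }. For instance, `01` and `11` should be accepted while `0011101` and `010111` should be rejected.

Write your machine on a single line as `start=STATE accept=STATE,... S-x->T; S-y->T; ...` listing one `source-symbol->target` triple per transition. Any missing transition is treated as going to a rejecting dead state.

This is the complement of 'contains `011`'. Use the same substring-matching states — q0 through q3 holding how much of `011` has just been matched — but flip the accepting set: everything except the trap q3 accepts.
        0   1  
>* q0   q1  q0 
 * q1   q1  q2 
 * q2   q1  q3 
   q3   q3  q3 
(> = start, * = accepting)

start=q0; accept=q0,q1,q2; q0-0->q1; q0-1->q0; q1-0->q1; q1-1->q2; q2-0->q1; q2-1->q3; q3-0->q3; q3-1->q3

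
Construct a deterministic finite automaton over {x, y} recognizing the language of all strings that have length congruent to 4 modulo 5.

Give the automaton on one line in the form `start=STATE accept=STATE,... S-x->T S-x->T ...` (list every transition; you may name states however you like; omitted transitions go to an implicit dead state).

Count input length modulo 5: every symbol advances one step around the cycle S0 → S1 → S2 → S3 → S4 → S0. Accept at S4.
A 5-state machine:
        x   y  
>  S0   S1  S1 
   S1   S2  S2 
   S2   S3  S3 
   S3   S4  S4 
 * S4   S0  S0 
(> = start, * = accepting)

start=S0 accept=S4 S0-x->S1 S0-y->S1 S1-x->S2 S1-y->S2 S2-x->S3 S2-y->S3 S3-x->S4 S3-y->S4 S4-x->S0 S4-y->S0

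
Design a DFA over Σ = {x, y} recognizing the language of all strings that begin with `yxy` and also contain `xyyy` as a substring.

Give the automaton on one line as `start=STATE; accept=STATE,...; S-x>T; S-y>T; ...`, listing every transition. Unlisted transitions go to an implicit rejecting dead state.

start=q0; accept=q11; q0-x>q1; q0-y>q2; q1-x>q1; q1-y>q3; q2-x>q4; q2-y>q5; q3-x>q1; q3-y>q6; q4-x>q1; q4-y>q7; q5-x>q1; q5-y>q5; q6-x>q1; q6-y>q8; q7-x>q9; q7-y>q10; q8-x>q8; q8-y>q8; q9-x>q9; q9-y>q7; q10-x>q9; q10-y>q11; q11-x>q11; q11-y>q11

Run two small machines in parallel and take their product. One (5 states) tracks whether the input so far still matches the prefix `yxy`; the other (5 states) tracks whether and how much of `xyyy` has been seen. Each combined state is a pair, one component from each; accept when both components accept.
A 12-state machine:
          x    y  
>  q0     q1   q2 
   q1     q1   q3 
   q2     q4   q5 
   q3     q1   q6 
   q4     q1   q7 
   q5     q1   q5 
   q6     q1   q8 
   q7     q9  q10 
   q8     q8   q8 
   q9     q9   q7 
   q10    q9  q11 
 * q11   q11  q11 
(> = start, * = accepting)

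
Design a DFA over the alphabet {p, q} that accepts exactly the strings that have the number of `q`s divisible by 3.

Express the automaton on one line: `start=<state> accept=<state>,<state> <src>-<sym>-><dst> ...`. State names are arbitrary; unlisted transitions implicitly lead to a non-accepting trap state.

The only thing that matters is how many `q`s have appeared, reduced mod 3. Use one state per residue: s0 for 0, …, s2 for 2. Reading `q` moves to the next residue; anything else stays put. s0 is accepting.
3 states suffice.
        p   q  
>* s0   s0  s1 
   s1   s1  s2 
   s2   s2  s0 
(> = start, * = accepting)

start=s0 accept=s0 s0-p->s0 s0-q->s1 s1-p->s1 s1-q->s2 s2-p->s2 s2-q->s0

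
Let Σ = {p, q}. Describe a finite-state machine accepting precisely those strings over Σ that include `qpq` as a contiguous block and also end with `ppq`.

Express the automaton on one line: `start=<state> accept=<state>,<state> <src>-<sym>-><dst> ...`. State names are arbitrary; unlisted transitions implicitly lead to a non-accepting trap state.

start=S0 accept=S9 S0-p->S1 S0-q->S2 S1-p->S3 S1-q->S2 S2-p->S4 S2-q->S2 S3-p->S3 S3-q->S5 S4-p->S3 S4-q->S6 S5-p->S4 S5-q->S2 S6-p->S7 S6-q->S6 S7-p->S8 S7-q->S6 S8-p->S8 S8-q->S9 S9-p->S7 S9-q->S6

Run two small machines in parallel and take their product. One (4 states) tracks whether and how much of `qpq` has been seen; the other (4 states) tracks how much of the suffix `ppq` has currently been matched. Each combined state is a pair, one component from each; accept when both components accept.
With 10 states:
        p   q  
>  S0   S1  S2 
   S1   S3  S2 
   S2   S4  S2 
   S3   S3  S5 
   S4   S3  S6 
   S5   S4  S2 
   S6   S7  S6 
   S7   S8  S6 
   S8   S8  S9 
 * S9   S7  S6 
(> = start, * = accepting)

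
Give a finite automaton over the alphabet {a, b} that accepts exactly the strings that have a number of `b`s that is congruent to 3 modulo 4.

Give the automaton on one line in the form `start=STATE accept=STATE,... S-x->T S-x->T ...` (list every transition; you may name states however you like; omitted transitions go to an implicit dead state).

The only thing that matters is how many `b`s have appeared, reduced mod 4. Use one state per residue: S0 for 0, …, S3 for 3. Reading `b` moves to the next residue; anything else stays put. S3 is accepting.
4 states suffice.
        a   b  
>  S0   S0  S1 
   S1   S1  S2 
   S2   S2  S3 
 * S3   S3  S0 
(> = start, * = accepting)

start=S0 accept=S3 S0-a->S0 S0-b->S1 S1-a->S1 S1-b->S2 S2-a->S2 S2-b->S3 S3-a->S3 S3-b->S0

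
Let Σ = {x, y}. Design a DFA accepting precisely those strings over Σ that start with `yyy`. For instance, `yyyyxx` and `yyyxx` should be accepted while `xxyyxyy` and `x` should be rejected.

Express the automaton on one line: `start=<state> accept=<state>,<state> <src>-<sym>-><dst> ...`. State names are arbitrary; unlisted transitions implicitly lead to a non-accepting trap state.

start=S0 accept=S3 S0-x->S4 S0-y->S1 S1-x->S4 S1-y->S2 S2-x->S4 S2-y->S3 S3-x->S3 S3-y->S3 S4-x->S4 S4-y->S4

Walk along `yyy` while the input agrees: from S0 take `y` to S1, and so on. Any deviation drops to the rejecting sink S4. Once S3 is reached the prefix is confirmed and every continuation is accepted.
5 states suffice.
        x   y  
>  S0   S4  S1 
   S1   S4  S2 
   S2   S4  S3 
 * S3   S3  S3 
   S4   S4  S4 
(> = start, * = accepting)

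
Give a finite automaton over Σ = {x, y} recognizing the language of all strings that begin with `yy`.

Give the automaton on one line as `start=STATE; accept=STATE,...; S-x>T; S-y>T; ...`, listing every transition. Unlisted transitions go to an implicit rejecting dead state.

start=q0; accept=q2; q0-x>q3; q0-y>q1; q1-x>q3; q1-y>q2; q2-x>q2; q2-y>q2; q3-x>q3; q3-y>q3

Walk along `yy` while the input agrees: from q0 take `y` to q1, and so on. Any deviation drops to the rejecting sink q3. Once q2 is reached the prefix is confirmed and every continuation is accepted.
A 4-state machine:
        x   y  
>  q0   q3  q1 
   q1   q3  q2 
 * q2   q2  q2 
   q3   q3  q3 
(> = start, * = accepting)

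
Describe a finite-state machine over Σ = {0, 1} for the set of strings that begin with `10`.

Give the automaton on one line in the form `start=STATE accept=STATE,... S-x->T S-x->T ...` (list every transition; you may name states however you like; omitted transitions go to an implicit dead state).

Walk along `10` while the input agrees: from q0 take `1` to q1, and so on. Any deviation drops to the rejecting sink q3. Once q2 is reached the prefix is confirmed and every continuation is accepted.
With 4 states:
        0   1  
>  q0   q3  q1 
   q1   q2  q3 
 * q2   q2  q2 
   q3   q3  q3 
(> = start, * = accepting)

start=q0 accept=q2 q0-0->q3 q0-1->q1 q1-0->q2 q1-1->q3 q2-0->q2 q2-1->q2 q3-0->q3 q3-1->q3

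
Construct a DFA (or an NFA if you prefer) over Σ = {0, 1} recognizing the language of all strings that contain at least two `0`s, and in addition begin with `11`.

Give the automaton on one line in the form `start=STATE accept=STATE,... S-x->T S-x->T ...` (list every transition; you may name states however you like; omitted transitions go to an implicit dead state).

Run two small machines in parallel and take their product. One (4 states) tracks the count of `0`s, saturating at 3; the other (4 states) tracks whether the input so far still matches the prefix `11`. Each combined state is a pair, one component from each; accept when both components accept.
9 states suffice.
       0  1 
>  A   B  C 
   B   D  B 
   C   B  E 
   D   F  D 
   E   G  E 
   F   F  F 
   G   H  G 
 * H   I  H 
 * I   I  I 
(> = start, * = accepting)

start=A accept=H,I A-0->B A-1->C B-0->D B-1->B C-0->B C-1->E D-0->F D-1->D E-0->G E-1->E F-0->F F-1->F G-0->H G-1->G H-0->I H-1->H I-0->I I-1->I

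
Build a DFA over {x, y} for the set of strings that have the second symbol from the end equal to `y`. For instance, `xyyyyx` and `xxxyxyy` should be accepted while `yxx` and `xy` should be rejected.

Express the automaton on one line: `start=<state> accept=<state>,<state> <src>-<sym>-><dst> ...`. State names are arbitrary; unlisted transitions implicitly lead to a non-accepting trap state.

Because acceptance depends on a position counted from the end, the machine has to buffer the most recent 2 symbols. Make each state the string of the last up-to-2 symbols read; on input `x` shift the window left and append `x`. Accept when the buffered window has length 2 and begins with `y`.
7 states suffice.
        x   y  
>  S0   S1  S2 
   S1   S3  S4 
   S2   S5  S6 
   S3   S3  S4 
   S4   S5  S6 
 * S5   S3  S4 
 * S6   S5  S6 
(> = start, * = accepting)

start=S0 accept=S5,S6 S0-x->S1 S0-y->S2 S1-x->S3 S1-y->S4 S2-x->S5 S2-y->S6 S3-x->S3 S3-y->S4 S4-x->S5 S4-y->S6 S5-x->S3 S5-y->S4 S6-x->S5 S6-y->S6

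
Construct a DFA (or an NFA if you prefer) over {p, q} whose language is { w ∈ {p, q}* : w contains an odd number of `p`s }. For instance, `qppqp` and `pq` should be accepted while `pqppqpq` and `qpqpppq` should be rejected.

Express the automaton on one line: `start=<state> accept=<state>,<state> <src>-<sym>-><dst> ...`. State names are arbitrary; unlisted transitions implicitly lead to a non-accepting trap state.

The only thing that matters is how many `p`s have appeared, reduced mod 2. Use one state per residue: A for 0, …, B for 1. Reading `p` moves to the next residue; anything else stays put. B is accepting.
With 2 states:
       p  q 
>  A   B  A 
 * B   A  B 
(> = start, * = accepting)

start=A accept=B A-p->B A-q->A B-p->A B-q->B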